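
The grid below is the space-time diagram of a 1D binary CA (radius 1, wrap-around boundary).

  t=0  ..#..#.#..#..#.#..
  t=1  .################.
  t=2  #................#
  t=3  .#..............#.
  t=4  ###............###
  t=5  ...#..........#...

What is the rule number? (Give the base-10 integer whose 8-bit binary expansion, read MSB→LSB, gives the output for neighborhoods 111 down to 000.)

54

  nb ###: next=.  (t=1,i=2, bit7=0)
  nb ##.: next=.  (t=1,i=16, bit6=0)
  nb #.#: next=#  (t=0,i=6, bit5=1)
  nb #..: next=#  (t=0,i=3, bit4=1)
  nb .##: next=.  (t=1,i=1, bit3=0)
  nb .#.: next=#  (t=0,i=2, bit2=1)
  nb ..#: next=#  (t=0,i=1, bit1=1)
  nb ...: next=.  (t=0,i=0, bit0=0)
  bits 00110110 = 54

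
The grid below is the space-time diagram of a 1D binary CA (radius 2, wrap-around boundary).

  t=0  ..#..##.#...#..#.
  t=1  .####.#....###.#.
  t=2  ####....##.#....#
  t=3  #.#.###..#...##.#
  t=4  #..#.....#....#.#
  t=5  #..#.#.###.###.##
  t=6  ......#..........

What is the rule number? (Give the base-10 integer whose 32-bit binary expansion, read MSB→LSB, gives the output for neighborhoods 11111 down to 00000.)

1095350934

  ##### -> .   bit 31 = 0  t=2,i=1
  ####. -> #   bit 30 = 1  t=1,i=3
  ###.# -> .   bit 29 = 0  t=1,i=4
  ###.. -> .   bit 28 = 0  t=2,i=3
  ##.## -> .   bit 27 = 0  t=3,i=15
  ##.#. -> .   bit 26 = 0  t=0,i=7
  ##..# -> .   bit 25 = 0  t=3,i=7
  ##... -> #   bit 24 = 1  t=2,i=4
  #.### -> .   bit 23 = 0  t=3,i=4
  #.##. -> #   bit 22 = 1  t=3,i=16
  #.#.# -> .   bit 21 = 0  t=3,i=2
  #.#.. -> .   bit 20 = 0  t=0,i=8
  #..## -> #   bit 19 = 1  t=0,i=4
  #..#. -> .   bit 18 = 0  t=0,i=14
  #...# -> .   bit 17 = 0  t=0,i=0
  #.... -> #   bit 16 = 1  t=1,i=8
  .#### -> #   bit 15 = 1  t=1,i=2
  .###. -> .   bit 14 = 0  t=1,i=12
  .##.# -> #   bit 13 = 1  t=0,i=6
  .##.. -> #   bit 12 = 1  t=4,i=0
  .#.## -> #   bit 11 = 1  t=3,i=3
  .#.#. -> .   bit 10 = 0  t=5,i=4
  .#..# -> #   bit 9 = 1  t=0,i=3
  .#... -> .   bit 8 = 0  t=0,i=9
  ..### -> #   bit 7 = 1  t=1,i=1
  ..##. -> .   bit 6 = 0  t=0,i=5
  ..#.# -> .   bit 5 = 0  t=4,i=14
  ..#.. -> #   bit 4 = 1  t=0,i=2
  ...## -> .   bit 3 = 0  t=1,i=10
  ...#. -> #   bit 2 = 1  t=0,i=1
  ....# -> #   bit 1 = 1  t=1,i=9
  ..... -> .   bit 0 = 0  t=4,i=6
  bits 01000001010010011011101010010110 = 1095350934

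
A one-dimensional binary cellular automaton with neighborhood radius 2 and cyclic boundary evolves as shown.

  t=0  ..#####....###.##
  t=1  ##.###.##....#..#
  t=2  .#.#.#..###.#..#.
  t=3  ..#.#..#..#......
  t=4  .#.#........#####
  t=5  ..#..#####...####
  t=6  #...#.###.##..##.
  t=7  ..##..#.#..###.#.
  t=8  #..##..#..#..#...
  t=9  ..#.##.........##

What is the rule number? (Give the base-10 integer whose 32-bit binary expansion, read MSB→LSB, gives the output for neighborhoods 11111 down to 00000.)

3817583621

  #####|#  b31=1 t=0,i=4
  ####.|#  b30=1 t=0,i=5
  ###.#|#  b29=1 t=0,i=13
  ###..|.  b28=0 t=0,i=6
  ##.##|.  b27=0 t=0,i=14
  ##.#.|.  b26=0 t=2,i=11
  ##..#|#  b25=1 t=0,i=0
  ##...|#  b24=1 t=0,i=7
  #.###|#  b23=1 t=1,i=3
  #.##.|.  b22=0 t=0,i=15
  #.#.#|.  b21=0 t=2,i=3
  #.#..|.  b20=0 t=2,i=5
  #..##|#  b19=1 t=0,i=1
  #..#.|.  b18=0 t=2,i=0
  #...#|#  b17=1 t=5,i=11
  #....|#  b16=1 t=0,i=8
  .####|#  b15=1 t=0,i=3
  .###.|.  b14=0 t=0,i=12
  .##.#|#  b13=1 t=6,i=15
  .##..|#  b12=1 t=0,i=16
  .#.##|.  b11=0 t=6,i=5
  .#.#.|#  b10=1 t=2,i=2
  .#..#|.  b9=0 t=1,i=14
  .#...|.  b8=0 t=3,i=11
  ..###|.  b7=0 t=0,i=2
  ..##.|.  b6=0 t=6,i=14
  ..#.#|.  b5=0 t=2,i=1
  ..#..|.  b4=0 t=1,i=13
  ...##|.  b3=0 t=0,i=10
  ...#.|#  b2=1 t=1,i=12
  ....#|.  b1=0 t=0,i=9
  .....|#  b0=1 t=3,i=13
  bits 11100011100010111011010000000101 = 3817583621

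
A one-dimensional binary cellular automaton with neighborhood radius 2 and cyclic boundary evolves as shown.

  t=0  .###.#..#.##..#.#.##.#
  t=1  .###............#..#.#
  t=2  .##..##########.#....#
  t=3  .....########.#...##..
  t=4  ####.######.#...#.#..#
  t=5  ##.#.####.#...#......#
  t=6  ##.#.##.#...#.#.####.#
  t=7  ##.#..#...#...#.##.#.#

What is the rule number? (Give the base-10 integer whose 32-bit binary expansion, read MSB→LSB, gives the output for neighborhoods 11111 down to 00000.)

2695094483

  nb #####: next=#  (t=2,i=7, bit31=1)
  nb ####.: next=.  (t=2,i=13, bit30=0)
  nb ###.#: next=#  (t=0,i=3, bit29=1)
  nb ###..: next=.  (t=1,i=3, bit28=0)
  nb ##.##: next=.  (t=4,i=4, bit27=0)
  nb ##.#.: next=.  (t=0,i=4, bit26=0)
  nb ##..#: next=.  (t=0,i=12, bit25=0)
  nb ##...: next=.  (t=1,i=4, bit24=0)
  nb #.###: next=#  (t=0,i=1, bit23=1)
  nb #.##.: next=.  (t=0,i=10, bit22=0)
  nb #.#.#: next=#  (t=0,i=16, bit21=1)
  nb #.#..: next=.  (t=0,i=5, bit20=0)
  nb #..##: next=.  (t=2,i=4, bit19=0)
  nb #..#.: next=.  (t=0,i=7, bit18=0)
  nb #...#: next=#  (t=3,i=16, bit17=1)
  nb #....: next=#  (t=1,i=5, bit16=1)
  nb .####: next=#  (t=2,i=6, bit15=1)
  nb .###.: next=#  (t=0,i=2, bit14=1)
  nb .##.#: next=#  (t=0,i=19, bit13=1)
  nb .##..: next=.  (t=0,i=11, bit12=0)
  nb .#.##: next=.  (t=0,i=0, bit11=0)
  nb .#.#.: next=.  (t=0,i=15, bit10=0)
  nb .#..#: next=.  (t=0,i=6, bit9=0)
  nb .#...: next=.  (t=2,i=17, bit8=0)
  nb ..###: next=#  (t=2,i=5, bit7=1)
  nb ..##.: next=#  (t=3,i=18, bit6=1)
  nb ..#.#: next=.  (t=0,i=8, bit5=0)
  nb ..#..: next=#  (t=1,i=16, bit4=1)
  nb ...##: next=.  (t=3,i=4, bit3=0)
  nb ...#.: next=.  (t=1,i=15, bit2=0)
  nb ....#: next=#  (t=1,i=14, bit1=1)
  nb .....: next=#  (t=1,i=6, bit0=1)
  bits 10100000101000111110000011010011 = 2695094483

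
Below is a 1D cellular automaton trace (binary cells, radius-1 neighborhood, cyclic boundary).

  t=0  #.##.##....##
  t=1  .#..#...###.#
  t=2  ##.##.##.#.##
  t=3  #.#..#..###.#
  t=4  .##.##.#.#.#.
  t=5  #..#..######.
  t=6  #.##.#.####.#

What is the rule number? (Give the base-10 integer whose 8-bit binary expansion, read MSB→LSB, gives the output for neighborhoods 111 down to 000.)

  ### -> #   bit 7 = 1  t=0,i=12
  ##. -> .   bit 6 = 0  t=0,i=0
  #.# -> #   bit 5 = 1  t=0,i=1
  #.. -> .   bit 4 = 0  t=0,i=7
  .## -> .   bit 3 = 0  t=0,i=2
  .#. -> #   bit 2 = 1  t=1,i=1
  ..# -> #   bit 1 = 1  t=0,i=10
  ... -> #   bit 0 = 1  t=0,i=8
  bits 10100111 = 167

167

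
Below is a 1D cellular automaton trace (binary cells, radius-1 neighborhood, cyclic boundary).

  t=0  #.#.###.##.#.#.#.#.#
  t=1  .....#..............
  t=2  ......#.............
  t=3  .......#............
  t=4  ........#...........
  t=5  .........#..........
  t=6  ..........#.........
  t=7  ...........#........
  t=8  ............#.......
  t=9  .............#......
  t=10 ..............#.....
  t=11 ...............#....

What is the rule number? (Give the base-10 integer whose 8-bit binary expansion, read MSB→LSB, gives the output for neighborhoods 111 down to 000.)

  ###|#  b7=1 t=0,i=5
  ##.|.  b6=0 t=0,i=0
  #.#|.  b5=0 t=0,i=1
  #..|#  b4=1 t=1,i=6
  .##|.  b3=0 t=0,i=4
  .#.|.  b2=0 t=0,i=2
  ..#|.  b1=0 t=1,i=4
  ...|.  b0=0 t=1,i=0
  bits 10010000 = 144

144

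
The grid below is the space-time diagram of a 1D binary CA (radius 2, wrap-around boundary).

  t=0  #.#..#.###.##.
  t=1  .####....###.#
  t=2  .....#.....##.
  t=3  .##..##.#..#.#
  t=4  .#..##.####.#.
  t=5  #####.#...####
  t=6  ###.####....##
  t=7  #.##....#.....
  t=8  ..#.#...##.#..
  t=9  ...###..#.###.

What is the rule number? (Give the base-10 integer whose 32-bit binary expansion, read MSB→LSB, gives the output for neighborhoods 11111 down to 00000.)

2908489553

  ##### -> #   bit 31 = 1  t=5,i=0
  ####. -> .   bit 30 = 0  t=1,i=3
  ###.# -> #   bit 29 = 1  t=0,i=9
  ###.. -> .   bit 28 = 0  t=1,i=4
  ##.## -> #   bit 27 = 1  t=0,i=10
  ##.#. -> #   bit 26 = 1  t=0,i=13
  ##..# -> .   bit 25 = 0  t=3,i=3
  ##... -> #   bit 24 = 1  t=1,i=5
  #.### -> .   bit 23 = 0  t=0,i=7
  #.##. -> #   bit 22 = 1  t=0,i=11
  #.#.# -> .   bit 21 = 0  t=0,i=0
  #.#.. -> #   bit 20 = 1  t=0,i=2
  #..## -> #   bit 19 = 1  t=3,i=4
  #..#. -> #   bit 18 = 1  t=0,i=4
  #...# -> .   bit 17 = 0  t=5,i=8
  #.... -> .   bit 16 = 0  t=1,i=6
  .#### -> .   bit 15 = 0  t=1,i=2
  .###. -> .   bit 14 = 0  t=0,i=8
  .##.# -> .   bit 13 = 0  t=0,i=12
  .##.. -> .   bit 12 = 0  t=2,i=12
  .#.## -> .   bit 11 = 0  t=0,i=6
  .#.#. -> #   bit 10 = 1  t=0,i=1
  .#..# -> #   bit 9 = 1  t=0,i=3
  .#... -> #   bit 8 = 1  t=2,i=6
  ..### -> .   bit 7 = 0  t=1,i=9
  ..##. -> #   bit 6 = 1  t=2,i=11
  ..#.# -> .   bit 5 = 0  t=0,i=5
  ..#.. -> #   bit 4 = 1  t=2,i=5
  ...## -> .   bit 3 = 0  t=1,i=8
  ...#. -> .   bit 2 = 0  t=2,i=4
  ....# -> .   bit 1 = 0  t=1,i=7
  ..... -> #   bit 0 = 1  t=2,i=1
  bits 10101101010111000000011101010001 = 2908489553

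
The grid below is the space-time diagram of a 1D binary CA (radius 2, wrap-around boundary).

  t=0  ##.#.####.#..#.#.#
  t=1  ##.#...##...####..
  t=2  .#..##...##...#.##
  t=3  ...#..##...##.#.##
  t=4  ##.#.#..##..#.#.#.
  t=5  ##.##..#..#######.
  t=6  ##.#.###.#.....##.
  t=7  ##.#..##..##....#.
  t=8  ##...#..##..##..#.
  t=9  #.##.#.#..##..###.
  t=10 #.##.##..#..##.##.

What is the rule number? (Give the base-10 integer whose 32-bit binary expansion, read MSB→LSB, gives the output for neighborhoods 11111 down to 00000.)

  #####|.  b31=0 t=5,i=12
  ####.|#  b30=1 t=0,i=7
  ###.#|#  b29=1 t=0,i=1
  ###..|.  b28=0 t=1,i=15
  ##.##|.  b27=0 t=5,i=2
  ##.#.|.  b26=0 t=0,i=2
  ##..#|#  b25=1 t=1,i=16
  ##...|#  b24=1 t=1,i=9
  #.###|.  b23=0 t=0,i=5
  #.##.|#  b22=1 t=2,i=16
  #.#.#|#  b21=1 t=0,i=3
  #.#..|.  b20=0 t=0,i=10
  #..##|#  b19=1 t=1,i=17
  #..#.|#  b18=1 t=0,i=12
  #...#|#  b17=1 t=1,i=5
  #....|#  b16=1 t=6,i=11
  .####|.  b15=0 t=0,i=6
  .###.|#  b14=1 t=0,i=0
  .##.#|#  b13=1 t=1,i=1
  .##..|.  b12=0 t=1,i=8
  .#.##|.  b11=0 t=0,i=4
  .#.#.|#  b10=1 t=0,i=14
  .#..#|.  b9=0 t=0,i=11
  .#...|#  b8=1 t=1,i=4
  ..###|.  b7=0 t=1,i=12
  ..##.|.  b6=0 t=1,i=0
  ..#.#|#  b5=1 t=0,i=13
  ..#..|#  b4=1 t=3,i=3
  ...##|.  b3=0 t=1,i=6
  ...#.|.  b2=0 t=2,i=13
  ....#|.  b1=0 t=6,i=13
  .....|.  b0=0 t=6,i=12
  bits 01100011011011110110010100110000 = 1668244784

1668244784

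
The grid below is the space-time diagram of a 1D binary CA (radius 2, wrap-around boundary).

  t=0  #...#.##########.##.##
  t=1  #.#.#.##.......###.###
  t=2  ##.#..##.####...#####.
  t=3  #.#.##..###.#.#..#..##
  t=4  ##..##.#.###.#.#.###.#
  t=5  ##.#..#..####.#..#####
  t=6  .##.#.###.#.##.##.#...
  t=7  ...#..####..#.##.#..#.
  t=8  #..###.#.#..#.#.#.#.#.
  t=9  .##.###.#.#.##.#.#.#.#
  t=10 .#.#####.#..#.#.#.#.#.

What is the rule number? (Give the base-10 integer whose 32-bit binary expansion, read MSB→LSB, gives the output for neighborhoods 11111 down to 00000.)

  #####|.  b31=0 t=0,i=8
  ####.|.  b30=0 t=0,i=14
  ###.#|#  b29=1 t=0,i=15
  ###..|#  b28=1 t=0,i=0
  ##.##|#  b27=1 t=0,i=16
  ##.#.|#  b26=1 t=1,i=1
  ##..#|.  b25=0 t=3,i=6
  ##...|.  b24=0 t=0,i=1
  #.###|#  b23=1 t=0,i=6
  #.##.|#  b22=1 t=0,i=17
  #.#.#|.  b21=0 t=1,i=2
  #.#..|.  b20=0 t=2,i=3
  #..##|#  b19=1 t=2,i=5
  #..#.|.  b18=0 t=3,i=16
  #...#|#  b17=1 t=0,i=2
  #....|#  b16=1 t=1,i=9
  .####|#  b15=1 t=0,i=7
  .###.|#  b14=1 t=0,i=21
  .##.#|.  b13=0 t=0,i=18
  .##..|#  b12=1 t=1,i=7
  .#.##|.  b11=0 t=0,i=5
  .#.#.|#  b10=1 t=1,i=3
  .#..#|#  b9=1 t=2,i=4
  .#...|.  b8=0 t=6,i=19
  ..###|.  b7=0 t=1,i=15
  ..##.|.  b6=0 t=2,i=6
  ..#.#|#  b5=1 t=0,i=4
  ..#..|#  b4=1 t=3,i=17
  ...##|.  b3=0 t=1,i=14
  ...#.|.  b2=0 t=0,i=3
  ....#|.  b1=0 t=1,i=13
  .....|#  b0=1 t=1,i=10
  bits 00111100110010111101011000110001 = 1019991601

1019991601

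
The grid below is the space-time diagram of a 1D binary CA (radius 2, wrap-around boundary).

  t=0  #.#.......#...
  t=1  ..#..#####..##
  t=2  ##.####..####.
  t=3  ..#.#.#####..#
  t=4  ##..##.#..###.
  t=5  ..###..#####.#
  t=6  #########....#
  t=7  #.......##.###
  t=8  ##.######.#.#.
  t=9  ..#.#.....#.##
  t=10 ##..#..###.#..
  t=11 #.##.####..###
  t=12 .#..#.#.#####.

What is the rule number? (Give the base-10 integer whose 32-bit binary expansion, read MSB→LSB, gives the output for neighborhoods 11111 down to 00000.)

457099983

  #####|.  b31=0 t=1,i=7
  ####.|.  b30=0 t=1,i=8
  ###.#|.  b29=0 t=2,i=12
  ###..|#  b28=1 t=1,i=9
  ##.##|#  b27=1 t=2,i=2
  ##.#.|.  b26=0 t=4,i=6
  ##..#|#  b25=1 t=1,i=0
  ##...|#  b24=1 t=6,i=9
  #.###|.  b23=0 t=2,i=3
  #.##.|.  b22=0 t=2,i=0
  #.#.#|#  b21=1 t=3,i=4
  #.#..|#  b20=1 t=0,i=2
  #..##|#  b19=1 t=1,i=4
  #..#.|#  b18=1 t=1,i=1
  #...#|#  b17=1 t=0,i=12
  #....|.  b16=0 t=0,i=4
  .####|#  b15=1 t=1,i=6
  .###.|#  b14=1 t=4,i=11
  .##.#|.  b13=0 t=2,i=1
  .##..|.  b12=0 t=1,i=13
  .#.##|#  b11=1 t=3,i=5
  .#.#.|.  b10=0 t=0,i=1
  .#..#|#  b9=1 t=1,i=3
  .#...|.  b8=0 t=0,i=3
  ..###|#  b7=1 t=1,i=5
  ..##.|#  b6=1 t=1,i=12
  ..#.#|.  b5=0 t=0,i=0
  ..#..|.  b4=0 t=0,i=10
  ...##|#  b3=1 t=6,i=12
  ...#.|#  b2=1 t=0,i=9
  ....#|#  b1=1 t=0,i=8
  .....|#  b0=1 t=0,i=5
  bits 00011011001111101100101011001111 = 457099983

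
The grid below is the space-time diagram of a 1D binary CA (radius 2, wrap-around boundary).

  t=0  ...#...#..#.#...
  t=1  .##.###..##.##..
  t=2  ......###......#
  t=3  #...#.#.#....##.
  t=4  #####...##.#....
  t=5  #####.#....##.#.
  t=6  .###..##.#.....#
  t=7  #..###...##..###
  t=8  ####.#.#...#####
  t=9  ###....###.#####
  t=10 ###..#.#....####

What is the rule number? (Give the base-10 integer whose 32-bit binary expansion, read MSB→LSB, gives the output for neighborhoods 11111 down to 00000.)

3525216678

  ##### -> #   bit 31 = 1  t=4,i=2
  ####. -> #   bit 30 = 1  t=4,i=3
  ###.# -> .   bit 29 = 0  t=5,i=4
  ###.. -> #   bit 28 = 1  t=1,i=6
  ##.## -> .   bit 27 = 0  t=1,i=3
  ##.#. -> .   bit 26 = 0  t=3,i=15
  ##..# -> #   bit 25 = 1  t=1,i=7
  ##... -> .   bit 24 = 0  t=1,i=14
  #.### -> .   bit 23 = 0  t=1,i=4
  #.##. -> .   bit 22 = 0  t=1,i=12
  #.#.# -> .   bit 21 = 0  t=3,i=6
  #.#.. -> #   bit 20 = 1  t=0,i=12
  #..## -> #   bit 19 = 1  t=1,i=8
  #..#. -> #   bit 18 = 1  t=0,i=9
  #...# -> #   bit 17 = 1  t=0,i=5
  #.... -> .   bit 16 = 0  t=0,i=14
  .#### -> #   bit 15 = 1  t=4,i=1
  .###. -> .   bit 14 = 0  t=1,i=5
  .##.# -> .   bit 13 = 0  t=1,i=2
  .##.. -> .   bit 12 = 0  t=1,i=13
  .#.## -> #   bit 11 = 1  t=5,i=15
  .#.#. -> .   bit 10 = 0  t=0,i=11
  .#..# -> .   bit 9 = 0  t=0,i=8
  .#... -> #   bit 8 = 1  t=0,i=4
  ..### -> #   bit 7 = 1  t=2,i=6
  ..##. -> .   bit 6 = 0  t=1,i=1
  ..#.# -> #   bit 5 = 1  t=0,i=10
  ..#.. -> .   bit 4 = 0  t=0,i=3
  ...## -> .   bit 3 = 0  t=1,i=0
  ...#. -> #   bit 2 = 1  t=0,i=2
  ....# -> #   bit 1 = 1  t=0,i=1
  ..... -> .   bit 0 = 0  t=0,i=0
  bits 11010010000111101000100110100110 = 3525216678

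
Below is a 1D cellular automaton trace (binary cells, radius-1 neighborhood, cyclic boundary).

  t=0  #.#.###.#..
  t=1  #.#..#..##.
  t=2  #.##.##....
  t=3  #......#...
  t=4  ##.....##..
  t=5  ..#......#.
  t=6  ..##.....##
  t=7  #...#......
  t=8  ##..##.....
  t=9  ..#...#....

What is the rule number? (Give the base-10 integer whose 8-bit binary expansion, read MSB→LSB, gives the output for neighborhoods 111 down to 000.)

  [7] ### => #  t=0,i=5
  [6] ##. => .  t=0,i=6
  [5] #.# => .  t=0,i=1
  [4] #.. => #  t=0,i=9
  [3] .## => .  t=0,i=4
  [2] .#. => #  t=0,i=0
  [1] ..# => .  t=0,i=10
  [0] ... => .  t=2,i=8
  bits 10010100 = 148

148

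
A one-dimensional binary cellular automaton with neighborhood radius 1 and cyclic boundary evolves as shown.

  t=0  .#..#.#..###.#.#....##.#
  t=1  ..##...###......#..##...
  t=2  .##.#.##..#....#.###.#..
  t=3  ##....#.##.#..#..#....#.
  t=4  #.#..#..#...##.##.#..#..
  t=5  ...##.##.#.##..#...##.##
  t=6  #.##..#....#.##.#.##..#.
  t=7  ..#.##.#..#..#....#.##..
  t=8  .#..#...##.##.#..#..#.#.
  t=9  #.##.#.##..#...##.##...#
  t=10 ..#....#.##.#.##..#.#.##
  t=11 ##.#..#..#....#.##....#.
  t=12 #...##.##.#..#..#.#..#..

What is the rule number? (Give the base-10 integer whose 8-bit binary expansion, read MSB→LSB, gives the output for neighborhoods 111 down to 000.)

26

  ###|.  b7=0 t=0,i=10
  ##.|.  b6=0 t=0,i=11
  #.#|.  b5=0 t=0,i=0
  #..|#  b4=1 t=0,i=2
  .##|#  b3=1 t=0,i=9
  .#.|.  b2=0 t=0,i=1
  ..#|#  b1=1 t=0,i=3
  ...|.  b0=0 t=0,i=17
  bits 00011010 = 26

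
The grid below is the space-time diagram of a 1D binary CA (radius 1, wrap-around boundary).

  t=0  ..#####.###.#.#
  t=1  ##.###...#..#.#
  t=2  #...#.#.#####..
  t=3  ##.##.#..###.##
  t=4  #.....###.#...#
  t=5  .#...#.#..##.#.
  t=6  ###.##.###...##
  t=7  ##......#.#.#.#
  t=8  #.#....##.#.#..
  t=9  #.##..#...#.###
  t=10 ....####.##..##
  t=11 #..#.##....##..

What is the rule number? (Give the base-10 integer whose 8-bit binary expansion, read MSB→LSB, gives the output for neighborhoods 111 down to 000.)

  nb ###: next=#  (t=0,i=3, bit7=1)
  nb ##.: next=.  (t=0,i=6, bit6=0)
  nb #.#: next=.  (t=0,i=7, bit5=0)
  nb #..: next=#  (t=0,i=0, bit4=1)
  nb .##: next=.  (t=0,i=2, bit3=0)
  nb .#.: next=#  (t=0,i=12, bit2=1)
  nb ..#: next=#  (t=0,i=1, bit1=1)
  nb ...: next=.  (t=1,i=7, bit0=0)
  bits 10010110 = 150

150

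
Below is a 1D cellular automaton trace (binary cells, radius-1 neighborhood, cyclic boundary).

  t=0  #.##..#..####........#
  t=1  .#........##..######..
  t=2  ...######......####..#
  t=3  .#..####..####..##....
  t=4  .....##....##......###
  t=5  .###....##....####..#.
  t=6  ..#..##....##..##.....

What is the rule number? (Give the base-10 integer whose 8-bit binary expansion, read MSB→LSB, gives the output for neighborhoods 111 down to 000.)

161

  nb ###: next=#  (t=0,i=10, bit7=1)
  nb ##.: next=.  (t=0,i=0, bit6=0)
  nb #.#: next=#  (t=0,i=1, bit5=1)
  nb #..: next=.  (t=0,i=4, bit4=0)
  nb .##: next=.  (t=0,i=2, bit3=0)
  nb .#.: next=.  (t=0,i=6, bit2=0)
  nb ..#: next=.  (t=0,i=5, bit1=0)
  nb ...: next=#  (t=0,i=14, bit0=1)
  bits 10100001 = 161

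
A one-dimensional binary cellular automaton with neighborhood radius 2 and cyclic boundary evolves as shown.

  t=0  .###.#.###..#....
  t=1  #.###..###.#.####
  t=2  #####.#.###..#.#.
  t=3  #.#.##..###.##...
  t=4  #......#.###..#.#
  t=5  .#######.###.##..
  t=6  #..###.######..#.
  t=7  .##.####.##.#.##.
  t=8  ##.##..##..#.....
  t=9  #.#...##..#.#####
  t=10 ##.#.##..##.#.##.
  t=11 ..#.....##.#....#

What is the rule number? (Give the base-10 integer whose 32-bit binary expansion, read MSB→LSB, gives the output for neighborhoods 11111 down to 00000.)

  nb #####: next=#  (t=1,i=15, bit31=1)
  nb ####.: next=.  (t=1,i=16, bit30=0)
  nb ###.#: next=#  (t=0,i=3, bit29=1)
  nb ###..: next=#  (t=0,i=9, bit28=1)
  nb ##.##: next=#  (t=1,i=1, bit27=1)
  nb ##.#.: next=#  (t=0,i=4, bit26=1)
  nb ##..#: next=.  (t=0,i=10, bit25=0)
  nb ##...: next=#  (t=3,i=14, bit24=1)
  nb #.###: next=#  (t=0,i=7, bit23=1)
  nb #.##.: next=.  (t=3,i=4, bit22=0)
  nb #.#.#: next=.  (t=0,i=5, bit21=0)
  nb #.#..: next=.  (t=6,i=0, bit20=0)
  nb #..##: next=#  (t=1,i=6, bit19=1)
  nb #..#.: next=#  (t=0,i=11, bit18=1)
  nb #...#: next=.  (t=3,i=15, bit17=0)
  nb #....: next=#  (t=0,i=14, bit16=1)
  nb .####: next=.  (t=1,i=14, bit15=0)
  nb .###.: next=#  (t=0,i=2, bit14=1)
  nb .##.#: next=.  (t=7,i=2, bit13=0)
  nb .##..: next=.  (t=3,i=5, bit12=0)
  nb .#.##: next=.  (t=0,i=6, bit11=0)
  nb .#.#.: next=.  (t=2,i=14, bit10=0)
  nb .#..#: next=#  (t=6,i=1, bit9=1)
  nb .#...: next=#  (t=0,i=13, bit8=1)
  nb ..###: next=.  (t=0,i=1, bit7=0)
  nb ..##.: next=#  (t=7,i=1, bit6=1)
  nb ..#.#: next=#  (t=2,i=13, bit5=1)
  nb ..#..: next=.  (t=0,i=12, bit4=0)
  nb ...##: next=#  (t=0,i=0, bit3=1)
  nb ...#.: next=#  (t=3,i=16, bit2=1)
  nb ....#: next=#  (t=0,i=16, bit1=1)
  nb .....: next=#  (t=0,i=15, bit0=1)
  bits 10111101100011010100001101101111 = 3180151663

3180151663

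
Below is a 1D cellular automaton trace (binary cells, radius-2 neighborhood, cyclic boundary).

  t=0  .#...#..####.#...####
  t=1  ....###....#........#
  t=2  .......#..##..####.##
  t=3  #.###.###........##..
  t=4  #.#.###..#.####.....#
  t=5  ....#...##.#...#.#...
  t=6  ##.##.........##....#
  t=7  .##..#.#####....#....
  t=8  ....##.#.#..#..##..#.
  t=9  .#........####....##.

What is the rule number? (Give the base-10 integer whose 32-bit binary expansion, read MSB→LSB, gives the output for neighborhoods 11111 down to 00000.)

2844000821

  ##### -> #   bit 31 = 1  t=7,i=9
  ####. -> .   bit 30 = 0  t=0,i=10
  ###.# -> #   bit 29 = 1  t=0,i=11
  ###.. -> .   bit 28 = 0  t=1,i=6
  ##.## -> #   bit 27 = 1  t=2,i=18
  ##.#. -> .   bit 26 = 0  t=0,i=0
  ##..# -> .   bit 25 = 0  t=2,i=12
  ##... -> #   bit 24 = 1  t=1,i=7
  #.### -> #   bit 23 = 1  t=3,i=2
  #.##. -> .   bit 22 = 0  t=2,i=19
  #.#.# -> .   bit 21 = 0  t=4,i=2
  #.#.. -> .   bit 20 = 0  t=0,i=1
  #..## -> .   bit 19 = 0  t=0,i=7
  #..#. -> #   bit 18 = 1  t=3,i=20
  #...# -> .   bit 17 = 0  t=0,i=3
  #.... -> .   bit 16 = 0  t=1,i=1
  .#### -> .   bit 15 = 0  t=0,i=9
  .###. -> .   bit 14 = 0  t=1,i=5
  .##.# -> .   bit 13 = 0  t=4,i=0
  .##.. -> .   bit 12 = 0  t=2,i=11
  .#.## -> .   bit 11 = 0  t=3,i=1
  .#.#. -> .   bit 10 = 0  t=5,i=16
  .#..# -> #   bit 9 = 1  t=0,i=6
  .#... -> .   bit 8 = 0  t=0,i=2
  ..### -> .   bit 7 = 0  t=0,i=8
  ..##. -> .   bit 6 = 0  t=2,i=10
  ..#.# -> #   bit 5 = 1  t=3,i=0
  ..#.. -> #   bit 4 = 1  t=0,i=5
  ...## -> .   bit 3 = 0  t=0,i=16
  ...#. -> #   bit 2 = 1  t=0,i=4
  ....# -> .   bit 1 = 0  t=1,i=2
  ..... -> #   bit 0 = 1  t=1,i=14
  bits 10101001100001000000001000110101 = 2844000821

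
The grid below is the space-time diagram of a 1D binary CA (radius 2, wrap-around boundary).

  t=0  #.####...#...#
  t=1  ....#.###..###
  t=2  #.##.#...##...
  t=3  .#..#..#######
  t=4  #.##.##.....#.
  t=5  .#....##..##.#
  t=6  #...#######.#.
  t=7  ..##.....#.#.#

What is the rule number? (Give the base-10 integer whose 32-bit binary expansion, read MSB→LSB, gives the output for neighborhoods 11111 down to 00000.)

1192107598

  ##### -> .   bit 31 = 0  t=3,i=9
  ####. -> #   bit 30 = 1  t=0,i=4
  ###.# -> .   bit 29 = 0  t=3,i=13
  ###.. -> .   bit 28 = 0  t=0,i=5
  ##.## -> .   bit 27 = 0  t=0,i=1
  ##.#. -> #   bit 26 = 1  t=2,i=4
  ##..# -> #   bit 25 = 1  t=1,i=9
  ##... -> #   bit 24 = 1  t=0,i=6
  #.### -> .   bit 23 = 0  t=0,i=2
  #.##. -> .   bit 22 = 0  t=2,i=2
  #.#.# -> .   bit 21 = 0  t=4,i=0
  #.#.. -> .   bit 20 = 0  t=2,i=5
  #..## -> #   bit 19 = 1  t=1,i=10
  #..#. -> #   bit 18 = 1  t=3,i=3
  #...# -> #   bit 17 = 1  t=0,i=7
  #.... -> .   bit 16 = 0  t=1,i=1
  .#### -> .   bit 15 = 0  t=0,i=3
  .###. -> .   bit 14 = 0  t=1,i=7
  .##.# -> .   bit 13 = 0  t=0,i=0
  .##.. -> #   bit 12 = 1  t=2,i=10
  .#.## -> #   bit 11 = 1  t=1,i=5
  .#.#. -> #   bit 10 = 1  t=4,i=13
  .#..# -> #   bit 9 = 1  t=3,i=2
  .#... -> .   bit 8 = 0  t=0,i=10
  ..### -> .   bit 7 = 0  t=1,i=11
  ..##. -> #   bit 6 = 1  t=0,i=13
  ..#.# -> .   bit 5 = 0  t=1,i=4
  ..#.. -> .   bit 4 = 0  t=0,i=9
  ...## -> #   bit 3 = 1  t=0,i=12
  ...#. -> #   bit 2 = 1  t=0,i=8
  ....# -> #   bit 1 = 1  t=1,i=2
  ..... -> .   bit 0 = 0  t=4,i=9
  bits 01000111000011100001111001001110 = 1192107598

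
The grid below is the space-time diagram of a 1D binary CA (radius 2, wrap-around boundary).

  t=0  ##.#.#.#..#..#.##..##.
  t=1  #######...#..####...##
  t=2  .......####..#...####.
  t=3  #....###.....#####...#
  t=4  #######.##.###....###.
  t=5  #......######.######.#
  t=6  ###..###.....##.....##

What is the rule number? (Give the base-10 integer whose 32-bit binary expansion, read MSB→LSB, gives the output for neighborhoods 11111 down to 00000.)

233012670

  nb #####: next=.  (t=1,i=0, bit31=0)
  nb ####.: next=.  (t=1,i=5, bit30=0)
  nb ###.#: next=.  (t=4,i=6, bit29=0)
  nb ###..: next=.  (t=1,i=6, bit28=0)
  nb ##.##: next=#  (t=0,i=21, bit27=1)
  nb ##.#.: next=#  (t=0,i=2, bit26=1)
  nb ##..#: next=.  (t=0,i=17, bit25=0)
  nb ##...: next=#  (t=1,i=7, bit24=1)
  nb #.###: next=#  (t=4,i=0, bit23=1)
  nb #.##.: next=#  (t=0,i=0, bit22=1)
  nb #.#.#: next=#  (t=0,i=3, bit21=1)
  nb #.#..: next=.  (t=0,i=7, bit20=0)
  nb #..##: next=.  (t=0,i=18, bit19=0)
  nb #..#.: next=.  (t=0,i=9, bit18=0)
  nb #...#: next=#  (t=1,i=8, bit17=1)
  nb #....: next=#  (t=2,i=0, bit16=1)
  nb .####: next=.  (t=1,i=14, bit15=0)
  nb .###.: next=#  (t=3,i=6, bit14=1)
  nb .##.#: next=#  (t=0,i=1, bit13=1)
  nb .##..: next=#  (t=0,i=16, bit12=1)
  nb .#.##: next=#  (t=0,i=14, bit11=1)
  nb .#.#.: next=#  (t=0,i=4, bit10=1)
  nb .#..#: next=.  (t=0,i=8, bit9=0)
  nb .#...: next=#  (t=2,i=14, bit8=1)
  nb ..###: next=#  (t=1,i=13, bit7=1)
  nb ..##.: next=.  (t=0,i=19, bit6=0)
  nb ..#.#: next=#  (t=0,i=13, bit5=1)
  nb ..#..: next=#  (t=0,i=10, bit4=1)
  nb ...##: next=#  (t=1,i=19, bit3=1)
  nb ...#.: next=#  (t=1,i=9, bit2=1)
  nb ....#: next=#  (t=2,i=5, bit1=1)
  nb .....: next=.  (t=2,i=1, bit0=0)
  bits 00001101111000110111110110111110 = 233012670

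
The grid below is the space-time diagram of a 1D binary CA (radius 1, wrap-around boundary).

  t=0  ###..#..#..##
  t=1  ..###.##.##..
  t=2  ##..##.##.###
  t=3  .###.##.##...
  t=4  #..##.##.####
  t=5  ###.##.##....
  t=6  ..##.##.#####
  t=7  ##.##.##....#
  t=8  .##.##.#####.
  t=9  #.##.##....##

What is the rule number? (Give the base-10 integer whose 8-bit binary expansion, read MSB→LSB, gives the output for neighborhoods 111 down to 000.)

115

  nb ###: next=.  (t=0,i=0, bit7=0)
  nb ##.: next=#  (t=0,i=2, bit6=1)
  nb #.#: next=#  (t=1,i=5, bit5=1)
  nb #..: next=#  (t=0,i=3, bit4=1)
  nb .##: next=.  (t=0,i=11, bit3=0)
  nb .#.: next=.  (t=0,i=5, bit2=0)
  nb ..#: next=#  (t=0,i=4, bit1=1)
  nb ...: next=#  (t=1,i=0, bit0=1)
  bits 01110011 = 115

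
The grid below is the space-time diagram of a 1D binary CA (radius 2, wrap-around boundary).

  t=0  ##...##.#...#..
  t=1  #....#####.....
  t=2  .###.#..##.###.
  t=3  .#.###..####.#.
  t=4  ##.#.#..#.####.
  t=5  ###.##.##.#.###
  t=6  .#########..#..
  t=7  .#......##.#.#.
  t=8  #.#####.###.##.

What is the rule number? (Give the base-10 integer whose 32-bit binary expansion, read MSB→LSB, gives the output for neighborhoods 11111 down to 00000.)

  nb #####: next=.  (t=1,i=7, bit31=0)
  nb ####.: next=#  (t=1,i=8, bit30=1)
  nb ###.#: next=#  (t=2,i=3, bit29=1)
  nb ###..: next=#  (t=1,i=9, bit28=1)
  nb ##.##: next=#  (t=2,i=10, bit27=1)
  nb ##.#.: next=#  (t=0,i=7, bit26=1)
  nb ##..#: next=.  (t=2,i=14, bit25=0)
  nb ##...: next=.  (t=0,i=2, bit24=0)
  nb #.###: next=#  (t=2,i=11, bit23=1)
  nb #.##.: next=#  (t=4,i=0, bit22=1)
  nb #.#.#: next=.  (t=4,i=3, bit21=0)
  nb #.#..: next=#  (t=0,i=8, bit20=1)
  nb #..##: next=.  (t=0,i=14, bit19=0)
  nb #..#.: next=#  (t=3,i=0, bit18=1)
  nb #...#: next=.  (t=0,i=3, bit17=0)
  nb #....: next=#  (t=1,i=2, bit16=1)
  nb .####: next=.  (t=1,i=6, bit15=0)
  nb .###.: next=.  (t=2,i=2, bit14=0)
  nb .##.#: next=#  (t=0,i=6, bit13=1)
  nb .##..: next=.  (t=0,i=1, bit12=0)
  nb .#.##: next=.  (t=3,i=2, bit11=0)
  nb .#.#.: next=#  (t=4,i=4, bit10=1)
  nb .#..#: next=.  (t=0,i=13, bit9=0)
  nb .#...: next=#  (t=0,i=9, bit8=1)
  nb ..###: next=#  (t=1,i=5, bit7=1)
  nb ..##.: next=#  (t=0,i=0, bit6=1)
  nb ..#.#: next=#  (t=3,i=1, bit5=1)
  nb ..#..: next=.  (t=0,i=12, bit4=0)
  nb ...##: next=.  (t=0,i=4, bit3=0)
  nb ...#.: next=.  (t=0,i=11, bit2=0)
  nb ....#: next=#  (t=1,i=3, bit1=1)
  nb .....: next=#  (t=1,i=12, bit0=1)
  bits 01111100110101010010010111100011 = 2094343651

2094343651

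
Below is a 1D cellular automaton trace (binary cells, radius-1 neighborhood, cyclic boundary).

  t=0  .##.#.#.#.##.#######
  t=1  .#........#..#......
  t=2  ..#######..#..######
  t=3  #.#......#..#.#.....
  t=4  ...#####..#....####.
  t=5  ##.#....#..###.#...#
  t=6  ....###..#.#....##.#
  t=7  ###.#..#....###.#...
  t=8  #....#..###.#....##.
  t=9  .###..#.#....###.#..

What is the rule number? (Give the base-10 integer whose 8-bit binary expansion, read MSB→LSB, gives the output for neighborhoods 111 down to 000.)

  nb ###: next=.  (t=0,i=14, bit7=0)
  nb ##.: next=.  (t=0,i=2, bit6=0)
  nb #.#: next=.  (t=0,i=0, bit5=0)
  nb #..: next=#  (t=1,i=2, bit4=1)
  nb .##: next=#  (t=0,i=1, bit3=1)
  nb .#.: next=.  (t=0,i=4, bit2=0)
  nb ..#: next=.  (t=1,i=0, bit1=0)
  nb ...: next=#  (t=1,i=3, bit0=1)
  bits 00011001 = 25

25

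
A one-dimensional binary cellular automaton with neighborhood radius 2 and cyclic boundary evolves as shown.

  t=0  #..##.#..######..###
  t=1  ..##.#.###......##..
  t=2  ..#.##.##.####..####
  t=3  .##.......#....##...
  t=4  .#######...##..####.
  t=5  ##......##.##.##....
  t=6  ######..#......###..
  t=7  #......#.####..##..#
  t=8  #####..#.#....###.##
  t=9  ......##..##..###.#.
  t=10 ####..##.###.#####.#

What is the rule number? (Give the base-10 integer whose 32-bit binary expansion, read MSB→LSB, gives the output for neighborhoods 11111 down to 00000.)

  nb #####: next=.  (t=0,i=11, bit31=0)
  nb ####.: next=.  (t=0,i=13, bit30=0)
  nb ###.#: next=#  (t=8,i=16, bit29=1)
  nb ###..: next=.  (t=0,i=0, bit28=0)
  nb ##.##: next=.  (t=2,i=6, bit27=0)
  nb ##.#.: next=#  (t=0,i=5, bit26=1)
  nb ##..#: next=.  (t=0,i=1, bit25=0)
  nb ##...: next=#  (t=1,i=10, bit24=1)
  nb #.###: next=#  (t=1,i=7, bit23=1)
  nb #.##.: next=.  (t=2,i=4, bit22=0)
  nb #.#.#: next=#  (t=1,i=5, bit21=1)
  nb #.#..: next=.  (t=0,i=6, bit20=0)
  nb #..##: next=#  (t=0,i=2, bit19=1)
  nb #..#.: next=#  (t=2,i=1, bit18=1)
  nb #...#: next=#  (t=4,i=9, bit17=1)
  nb #....: next=#  (t=1,i=11, bit16=1)
  nb .####: next=.  (t=0,i=10, bit15=0)
  nb .###.: next=#  (t=1,i=8, bit14=1)
  nb .##.#: next=.  (t=0,i=4, bit13=0)
  nb .##..: next=#  (t=1,i=17, bit12=1)
  nb .#.##: next=.  (t=1,i=6, bit11=0)
  nb .#.#.: next=.  (t=8,i=8, bit10=0)
  nb .#..#: next=#  (t=0,i=7, bit9=1)
  nb .#...: next=#  (t=3,i=11, bit8=1)
  nb ..###: next=#  (t=0,i=9, bit7=1)
  nb ..##.: next=#  (t=0,i=3, bit6=1)
  nb ..#.#: next=#  (t=2,i=2, bit5=1)
  nb ..#..: next=.  (t=3,i=10, bit4=0)
  nb ...##: next=.  (t=1,i=1, bit3=0)
  nb ...#.: next=.  (t=3,i=9, bit2=0)
  nb ....#: next=.  (t=1,i=0, bit1=0)
  nb .....: next=#  (t=1,i=12, bit0=1)
  bits 00100101101011110101001111100001 = 632247265

632247265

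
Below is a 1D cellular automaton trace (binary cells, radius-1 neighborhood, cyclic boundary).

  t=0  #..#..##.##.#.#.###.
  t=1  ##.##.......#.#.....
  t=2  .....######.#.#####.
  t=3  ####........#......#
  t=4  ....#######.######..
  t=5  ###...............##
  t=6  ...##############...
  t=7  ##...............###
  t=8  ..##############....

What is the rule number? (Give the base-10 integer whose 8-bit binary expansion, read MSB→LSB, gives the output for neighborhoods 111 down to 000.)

21

  [7] ### => .  t=0,i=17
  [6] ##. => .  t=0,i=7
  [5] #.# => .  t=0,i=8
  [4] #.. => #  t=0,i=1
  [3] .## => .  t=0,i=6
  [2] .#. => #  t=0,i=0
  [1] ..# => .  t=0,i=2
  [0] ... => #  t=1,i=6
  bits 00010101 = 21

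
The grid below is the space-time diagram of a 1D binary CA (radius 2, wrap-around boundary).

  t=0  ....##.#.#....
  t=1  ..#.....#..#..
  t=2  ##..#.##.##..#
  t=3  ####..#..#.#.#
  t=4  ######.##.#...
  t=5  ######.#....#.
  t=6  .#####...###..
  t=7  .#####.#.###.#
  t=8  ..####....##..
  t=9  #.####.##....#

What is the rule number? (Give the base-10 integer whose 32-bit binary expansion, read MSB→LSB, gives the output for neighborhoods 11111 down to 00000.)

4064790150

  nb #####: next=#  (t=3,i=1, bit31=1)
  nb ####.: next=#  (t=3,i=2, bit30=1)
  nb ###.#: next=#  (t=4,i=5, bit29=1)
  nb ###..: next=#  (t=2,i=1, bit28=1)
  nb ##.##: next=.  (t=2,i=8, bit27=0)
  nb ##.#.: next=.  (t=0,i=6, bit26=0)
  nb ##..#: next=#  (t=2,i=2, bit25=1)
  nb ##...: next=.  (t=6,i=6, bit24=0)
  nb #.###: next=.  (t=3,i=13, bit23=0)
  nb #.##.: next=#  (t=2,i=6, bit22=1)
  nb #.#.#: next=.  (t=0,i=7, bit21=0)
  nb #.#..: next=.  (t=0,i=9, bit20=0)
  nb #..##: next=.  (t=2,i=12, bit19=0)
  nb #..#.: next=#  (t=1,i=10, bit18=1)
  nb #...#: next=#  (t=4,i=12, bit17=1)
  nb #....: next=#  (t=0,i=11, bit16=1)
  nb .####: next=#  (t=3,i=0, bit15=1)
  nb .###.: next=#  (t=2,i=0, bit14=1)
  nb .##.#: next=.  (t=0,i=5, bit13=0)
  nb .##..: next=.  (t=2,i=10, bit12=0)
  nb .#.##: next=.  (t=2,i=5, bit11=0)
  nb .#.#.: next=#  (t=0,i=8, bit10=1)
  nb .#..#: next=#  (t=1,i=9, bit9=1)
  nb .#...: next=.  (t=0,i=10, bit8=0)
  nb ..###: next=#  (t=2,i=13, bit7=1)
  nb ..##.: next=.  (t=0,i=4, bit6=0)
  nb ..#.#: next=.  (t=2,i=4, bit5=0)
  nb ..#..: next=.  (t=1,i=2, bit4=0)
  nb ...##: next=.  (t=0,i=3, bit3=0)
  nb ...#.: next=#  (t=1,i=1, bit2=1)
  nb ....#: next=#  (t=0,i=2, bit1=1)
  nb .....: next=.  (t=0,i=0, bit0=0)
  bits 11110010010001111100011010000110 = 4064790150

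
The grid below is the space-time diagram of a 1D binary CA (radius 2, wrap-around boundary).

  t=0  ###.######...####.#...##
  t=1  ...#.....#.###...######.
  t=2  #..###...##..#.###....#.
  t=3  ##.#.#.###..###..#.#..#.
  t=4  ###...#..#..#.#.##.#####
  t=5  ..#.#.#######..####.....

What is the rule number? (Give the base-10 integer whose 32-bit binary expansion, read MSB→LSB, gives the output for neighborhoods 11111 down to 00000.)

475474936

  nb #####: next=.  (t=0,i=0, bit31=0)
  nb ####.: next=.  (t=0,i=1, bit30=0)
  nb ###.#: next=.  (t=0,i=2, bit29=0)
  nb ###..: next=#  (t=0,i=9, bit28=1)
  nb ##.##: next=#  (t=0,i=3, bit27=1)
  nb ##.#.: next=#  (t=0,i=17, bit26=1)
  nb ##..#: next=.  (t=2,i=11, bit25=0)
  nb ##...: next=.  (t=0,i=10, bit24=0)
  nb #.###: next=.  (t=0,i=4, bit23=0)
  nb #.##.: next=#  (t=3,i=0, bit22=1)
  nb #.#.#: next=.  (t=3,i=3, bit21=0)
  nb #.#..: next=#  (t=0,i=18, bit20=1)
  nb #..##: next=.  (t=2,i=2, bit19=0)
  nb #..#.: next=#  (t=2,i=12, bit18=1)
  nb #...#: next=#  (t=0,i=11, bit17=1)
  nb #....: next=#  (t=1,i=0, bit16=1)
  nb .####: next=.  (t=0,i=5, bit15=0)
  nb .###.: next=.  (t=1,i=12, bit14=0)
  nb .##.#: next=#  (t=3,i=1, bit13=1)
  nb .##..: next=.  (t=2,i=10, bit12=0)
  nb .#.##: next=#  (t=1,i=10, bit11=1)
  nb .#.#.: next=.  (t=2,i=23, bit10=0)
  nb .#..#: next=#  (t=2,i=1, bit9=1)
  nb .#...: next=#  (t=0,i=19, bit8=1)
  nb ..###: next=#  (t=0,i=13, bit7=1)
  nb ..##.: next=#  (t=2,i=9, bit6=1)
  nb ..#.#: next=#  (t=1,i=9, bit5=1)
  nb ..#..: next=#  (t=1,i=3, bit4=1)
  nb ...##: next=#  (t=0,i=12, bit3=1)
  nb ...#.: next=.  (t=1,i=2, bit2=0)
  nb ....#: next=.  (t=1,i=1, bit1=0)
  nb .....: next=.  (t=1,i=6, bit0=0)
  bits 00011100010101110010101111111000 = 475474936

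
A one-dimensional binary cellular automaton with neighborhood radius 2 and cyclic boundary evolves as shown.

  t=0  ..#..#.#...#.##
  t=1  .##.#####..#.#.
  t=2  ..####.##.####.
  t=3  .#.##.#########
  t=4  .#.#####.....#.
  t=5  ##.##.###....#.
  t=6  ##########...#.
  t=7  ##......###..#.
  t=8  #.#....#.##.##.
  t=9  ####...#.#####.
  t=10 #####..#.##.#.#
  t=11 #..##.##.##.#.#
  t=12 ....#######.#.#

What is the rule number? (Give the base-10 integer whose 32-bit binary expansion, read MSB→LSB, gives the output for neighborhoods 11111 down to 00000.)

  nb #####: next=.  (t=1,i=6, bit31=0)
  nb ####.: next=#  (t=1,i=7, bit30=1)
  nb ###.#: next=.  (t=2,i=5, bit29=0)
  nb ###..: next=#  (t=1,i=8, bit28=1)
  nb ##.##: next=#  (t=1,i=3, bit27=1)
  nb ##.#.: next=.  (t=3,i=0, bit26=0)
  nb ##..#: next=.  (t=0,i=0, bit25=0)
  nb ##...: next=#  (t=2,i=14, bit24=1)
  nb #.###: next=#  (t=1,i=4, bit23=1)
  nb #.##.: next=#  (t=0,i=13, bit22=1)
  nb #.#.#: next=#  (t=3,i=1, bit21=1)
  nb #.#..: next=#  (t=0,i=7, bit20=1)
  nb #..##: next=.  (t=1,i=0, bit19=0)
  nb #..#.: next=#  (t=0,i=1, bit18=1)
  nb #...#: next=.  (t=0,i=9, bit17=0)
  nb #....: next=.  (t=4,i=9, bit16=0)
  nb .####: next=#  (t=1,i=5, bit15=1)
  nb .###.: next=#  (t=5,i=7, bit14=1)
  nb .##.#: next=#  (t=1,i=2, bit13=1)
  nb .##..: next=.  (t=0,i=14, bit12=0)
  nb .#.##: next=.  (t=0,i=12, bit11=0)
  nb .#.#.: next=#  (t=0,i=6, bit10=1)
  nb .#..#: next=.  (t=0,i=3, bit9=0)
  nb .#...: next=#  (t=0,i=8, bit8=1)
  nb ..###: next=.  (t=2,i=2, bit7=0)
  nb ..##.: next=.  (t=1,i=1, bit6=0)
  nb ..#.#: next=#  (t=0,i=5, bit5=1)
  nb ..#..: next=#  (t=0,i=2, bit4=1)
  nb ...##: next=#  (t=2,i=1, bit3=1)
  nb ...#.: next=.  (t=0,i=10, bit2=0)
  nb ....#: next=.  (t=4,i=11, bit1=0)
  nb .....: next=.  (t=4,i=10, bit0=0)
  bits 01011001111101001110010100111000 = 1509221688

1509221688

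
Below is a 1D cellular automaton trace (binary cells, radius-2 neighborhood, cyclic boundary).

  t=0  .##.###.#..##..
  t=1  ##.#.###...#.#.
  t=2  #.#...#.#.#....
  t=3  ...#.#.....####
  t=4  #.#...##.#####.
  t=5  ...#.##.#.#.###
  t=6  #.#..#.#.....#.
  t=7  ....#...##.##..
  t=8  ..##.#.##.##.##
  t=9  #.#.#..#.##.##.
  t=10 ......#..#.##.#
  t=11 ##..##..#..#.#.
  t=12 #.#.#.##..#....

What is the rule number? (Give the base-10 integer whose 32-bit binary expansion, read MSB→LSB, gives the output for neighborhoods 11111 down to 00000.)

1866842574

  [31] ##### => .  t=4,i=11
  [30] ####. => #  t=3,i=13
  [29] ###.# => #  t=0,i=6
  [28] ###.. => .  t=1,i=7
  [27] ##.## => #  t=0,i=3
  [26] ##.#. => #  t=0,i=7
  [25] ##..# => #  t=8,i=0
  [24] ##... => #  t=0,i=13
  [23] #.### => .  t=0,i=4
  [22] #.##. => #  t=1,i=0
  [21] #.#.# => .  t=1,i=3
  [20] #.#.. => .  t=0,i=8
  [19] #..## => .  t=0,i=10
  [18] #..#. => #  t=6,i=4
  [17] #...# => .  t=0,i=14
  [16] #.... => #  t=2,i=12
  [15] .#### => #  t=3,i=12
  [14] .###. => #  t=0,i=5
  [13] .##.# => .  t=0,i=2
  [12] .##.. => .  t=0,i=12
  [11] .#.## => .  t=1,i=4
  [10] .#.#. => .  t=1,i=12
  [9] .#..# => .  t=0,i=9
  [8] .#... => #  t=2,i=3
  [7] ..### => #  t=3,i=11
  [6] ..##. => #  t=0,i=1
  [5] ..#.# => .  t=1,i=11
  [4] ..#.. => .  t=7,i=4
  [3] ...## => #  t=0,i=0
  [2] ...#. => #  t=1,i=10
  [1] ....# => #  t=2,i=13
  [0] ..... => .  t=3,i=8
  bits 01101111010001011100000111001110 = 1866842574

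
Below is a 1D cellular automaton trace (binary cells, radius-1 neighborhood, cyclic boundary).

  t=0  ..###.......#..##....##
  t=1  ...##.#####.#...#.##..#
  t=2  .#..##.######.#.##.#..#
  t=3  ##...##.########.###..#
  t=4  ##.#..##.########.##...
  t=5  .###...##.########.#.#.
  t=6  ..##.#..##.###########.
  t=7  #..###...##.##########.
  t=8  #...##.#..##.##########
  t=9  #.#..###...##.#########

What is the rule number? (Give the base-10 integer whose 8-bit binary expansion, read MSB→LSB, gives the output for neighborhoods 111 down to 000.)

229

  nb ###: next=#  (t=0,i=3, bit7=1)
  nb ##.: next=#  (t=0,i=4, bit6=1)
  nb #.#: next=#  (t=1,i=5, bit5=1)
  nb #..: next=.  (t=0,i=0, bit4=0)
  nb .##: next=.  (t=0,i=2, bit3=0)
  nb .#.: next=#  (t=0,i=12, bit2=1)
  nb ..#: next=.  (t=0,i=1, bit1=0)
  nb ...: next=#  (t=0,i=6, bit0=1)
  bits 11100101 = 229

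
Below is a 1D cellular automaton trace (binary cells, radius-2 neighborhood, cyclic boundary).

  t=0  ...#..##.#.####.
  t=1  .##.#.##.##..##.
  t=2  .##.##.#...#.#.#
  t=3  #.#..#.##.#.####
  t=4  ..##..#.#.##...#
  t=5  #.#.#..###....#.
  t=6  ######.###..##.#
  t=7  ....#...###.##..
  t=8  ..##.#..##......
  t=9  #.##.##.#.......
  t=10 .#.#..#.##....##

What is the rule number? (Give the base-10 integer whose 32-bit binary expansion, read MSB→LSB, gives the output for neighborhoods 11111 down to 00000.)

  ##### -> .   bit 31 = 0  t=3,i=14
  ####. -> #   bit 30 = 1  t=0,i=13
  ###.# -> .   bit 29 = 0  t=3,i=0
  ###.. -> #   bit 28 = 1  t=0,i=14
  ##.## -> .   bit 27 = 0  t=1,i=8
  ##.#. -> .   bit 26 = 0  t=0,i=8
  ##..# -> #   bit 25 = 1  t=1,i=11
  ##... -> .   bit 24 = 0  t=0,i=15
  #.### -> .   bit 23 = 0  t=0,i=11
  #.##. -> .   bit 22 = 0  t=1,i=6
  #.#.# -> #   bit 21 = 1  t=0,i=9
  #.#.. -> #   bit 20 = 1  t=2,i=7
  #..## -> .   bit 19 = 0  t=0,i=5
  #..#. -> .   bit 18 = 0  t=3,i=4
  #...# -> .   bit 17 = 0  t=2,i=9
  #.... -> .   bit 16 = 0  t=0,i=0
  .#### -> .   bit 15 = 0  t=0,i=12
  .###. -> #   bit 14 = 1  t=5,i=8
  .##.# -> #   bit 13 = 1  t=0,i=7
  .##.. -> .   bit 12 = 0  t=1,i=10
  .#.## -> #   bit 11 = 1  t=0,i=10
  .#.#. -> #   bit 10 = 1  t=2,i=12
  .#..# -> #   bit 9 = 1  t=0,i=4
  .#... -> #   bit 8 = 1  t=2,i=8
  ..### -> #   bit 7 = 1  t=5,i=7
  ..##. -> #   bit 6 = 1  t=0,i=6
  ..#.# -> .   bit 5 = 0  t=2,i=11
  ..#.. -> .   bit 4 = 0  t=0,i=3
  ...## -> .   bit 3 = 0  t=7,i=7
  ...#. -> #   bit 2 = 1  t=0,i=2
  ....# -> #   bit 1 = 1  t=0,i=1
  ..... -> .   bit 0 = 0  t=7,i=0
  bits 01010010001100000110111111000110 = 1378906054

1378906054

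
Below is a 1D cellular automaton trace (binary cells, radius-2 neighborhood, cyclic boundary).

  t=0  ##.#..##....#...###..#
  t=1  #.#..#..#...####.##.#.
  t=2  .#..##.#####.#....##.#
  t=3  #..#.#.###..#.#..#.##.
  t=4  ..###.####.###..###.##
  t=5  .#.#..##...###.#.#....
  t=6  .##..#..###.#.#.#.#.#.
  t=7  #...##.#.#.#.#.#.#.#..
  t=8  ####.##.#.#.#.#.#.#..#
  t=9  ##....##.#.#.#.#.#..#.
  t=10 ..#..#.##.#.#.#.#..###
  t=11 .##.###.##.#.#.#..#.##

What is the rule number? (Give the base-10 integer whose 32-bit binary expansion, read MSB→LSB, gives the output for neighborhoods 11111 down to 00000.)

2509172025

  nb #####: next=#  (t=2,i=9, bit31=1)
  nb ####.: next=.  (t=1,i=14, bit30=0)
  nb ###.#: next=.  (t=0,i=1, bit29=0)
  nb ###..: next=#  (t=0,i=18, bit28=1)
  nb ##.##: next=.  (t=1,i=16, bit27=0)
  nb ##.#.: next=#  (t=0,i=2, bit26=1)
  nb ##..#: next=.  (t=0,i=19, bit25=0)
  nb ##...: next=#  (t=0,i=8, bit24=1)
  nb #.###: next=#  (t=2,i=7, bit23=1)
  nb #.##.: next=.  (t=1,i=17, bit22=0)
  nb #.#.#: next=.  (t=1,i=0, bit21=0)
  nb #.#..: next=.  (t=0,i=3, bit20=0)
  nb #..##: next=#  (t=0,i=5, bit19=1)
  nb #..#.: next=#  (t=1,i=4, bit18=1)
  nb #...#: next=#  (t=0,i=14, bit17=1)
  nb #....: next=.  (t=0,i=9, bit16=0)
  nb .####: next=#  (t=1,i=13, bit15=1)
  nb .###.: next=#  (t=0,i=0, bit14=1)
  nb .##.#: next=#  (t=1,i=18, bit13=1)
  nb .##..: next=.  (t=0,i=7, bit12=0)
  nb .#.##: next=#  (t=3,i=6, bit11=1)
  nb .#.#.: next=#  (t=1,i=1, bit10=1)
  nb .#..#: next=.  (t=0,i=4, bit9=0)
  nb .#...: next=#  (t=0,i=13, bit8=1)
  nb ..###: next=.  (t=0,i=16, bit7=0)
  nb ..##.: next=.  (t=0,i=6, bit6=0)
  nb ..#.#: next=#  (t=3,i=3, bit5=1)
  nb ..#..: next=#  (t=0,i=12, bit4=1)
  nb ...##: next=#  (t=0,i=15, bit3=1)
  nb ...#.: next=.  (t=0,i=11, bit2=0)
  nb ....#: next=.  (t=0,i=10, bit1=0)
  nb .....: next=#  (t=5,i=20, bit0=1)
  bits 10010101100011101110110100111001 = 2509172025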